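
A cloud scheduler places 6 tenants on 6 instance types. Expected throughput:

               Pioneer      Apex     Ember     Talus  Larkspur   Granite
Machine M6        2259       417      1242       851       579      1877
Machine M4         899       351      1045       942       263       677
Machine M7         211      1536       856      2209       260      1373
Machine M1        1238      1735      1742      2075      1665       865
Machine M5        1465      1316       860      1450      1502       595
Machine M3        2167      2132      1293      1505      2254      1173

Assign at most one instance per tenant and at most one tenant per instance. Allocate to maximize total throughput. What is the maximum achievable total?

Max total: 10585 ops/s

Optimal: Pioneer→Machine M5 (1465 ops/s), Apex→Machine M1 (1735 ops/s), Ember→Machine M4 (1045 ops/s), Talus→Machine M7 (2209 ops/s), Larkspur→Machine M3 (2254 ops/s), Granite→Machine M6 (1877 ops/s) — total 1465+1735+1045+2209+2254+1877 = 10585 ops/s.
Max-entry greedy (repeatedly take the single best remaining cell) gives 10457 ops/s, worse by 128.
Every other assignment is strictly worse.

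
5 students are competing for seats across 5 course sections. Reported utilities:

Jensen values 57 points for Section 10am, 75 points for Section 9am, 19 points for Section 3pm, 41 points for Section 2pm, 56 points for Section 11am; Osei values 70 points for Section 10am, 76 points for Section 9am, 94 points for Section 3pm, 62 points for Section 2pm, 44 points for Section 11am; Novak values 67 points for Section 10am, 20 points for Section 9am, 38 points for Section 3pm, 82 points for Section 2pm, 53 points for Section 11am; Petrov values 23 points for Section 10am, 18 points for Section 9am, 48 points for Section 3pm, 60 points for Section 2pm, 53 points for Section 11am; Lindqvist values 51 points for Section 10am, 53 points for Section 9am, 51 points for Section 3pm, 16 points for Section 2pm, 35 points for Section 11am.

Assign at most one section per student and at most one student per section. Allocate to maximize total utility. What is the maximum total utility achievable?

Max total: 355 points

This is the linear assignment problem.
Optimal: Jensen→Section 9am (75 points), Osei→Section 3pm (94 points), Novak→Section 2pm (82 points), Petrov→Section 11am (53 points), Lindqvist→Section 10am (51 points) — total 75+94+82+53+51 = 355 points.
Column-greedy (each section in turn goes to its best remaining student) gives 331 points, worse by 24.
No other one-to-one assignment exceeds 355 points.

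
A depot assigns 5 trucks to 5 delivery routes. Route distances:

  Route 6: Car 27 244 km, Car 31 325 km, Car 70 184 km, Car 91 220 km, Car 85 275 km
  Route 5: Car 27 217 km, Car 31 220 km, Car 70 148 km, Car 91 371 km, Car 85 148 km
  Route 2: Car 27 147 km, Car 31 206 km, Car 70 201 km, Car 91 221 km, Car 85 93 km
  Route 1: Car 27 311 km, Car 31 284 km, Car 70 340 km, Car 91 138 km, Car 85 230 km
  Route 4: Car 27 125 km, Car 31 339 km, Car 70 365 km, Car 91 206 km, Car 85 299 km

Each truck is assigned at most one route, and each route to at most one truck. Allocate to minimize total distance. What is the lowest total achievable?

Minimum total: 760 km

Optimal: Car 27→Route 4 (125 km), Car 31→Route 5 (220 km), Car 70→Route 6 (184 km), Car 91→Route 1 (138 km), Car 85→Route 2 (93 km) — total 125+220+184+138+93 = 760 km.
Min-entry greedy (repeatedly take the single cheapest remaining cell) gives 829 km, worse by 69.
Swapping Car 31↔Car 85 (Car 31→Route 2 206 km, Car 85→Route 5 148 km) adds 41.
No other one-to-one assignment undercuts 760 km.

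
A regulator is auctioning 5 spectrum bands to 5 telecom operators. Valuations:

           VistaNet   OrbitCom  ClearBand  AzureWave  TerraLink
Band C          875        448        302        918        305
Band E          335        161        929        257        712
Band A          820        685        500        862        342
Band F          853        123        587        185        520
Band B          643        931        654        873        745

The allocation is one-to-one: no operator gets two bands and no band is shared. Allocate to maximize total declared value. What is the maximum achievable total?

Maximum total: $4130M

Optimal: VistaNet→Band F ($853M), OrbitCom→Band A ($685M), ClearBand→Band E ($929M), AzureWave→Band C ($918M), TerraLink→Band B ($745M) — total 853+685+929+918+745 = $4130M.
Row-greedy (each operator in turn takes its best remaining band) gives $4117M, worse by 13.
Swapping ClearBand↔VistaNet (ClearBand→Band F $587M, VistaNet→Band E $335M) loses 860.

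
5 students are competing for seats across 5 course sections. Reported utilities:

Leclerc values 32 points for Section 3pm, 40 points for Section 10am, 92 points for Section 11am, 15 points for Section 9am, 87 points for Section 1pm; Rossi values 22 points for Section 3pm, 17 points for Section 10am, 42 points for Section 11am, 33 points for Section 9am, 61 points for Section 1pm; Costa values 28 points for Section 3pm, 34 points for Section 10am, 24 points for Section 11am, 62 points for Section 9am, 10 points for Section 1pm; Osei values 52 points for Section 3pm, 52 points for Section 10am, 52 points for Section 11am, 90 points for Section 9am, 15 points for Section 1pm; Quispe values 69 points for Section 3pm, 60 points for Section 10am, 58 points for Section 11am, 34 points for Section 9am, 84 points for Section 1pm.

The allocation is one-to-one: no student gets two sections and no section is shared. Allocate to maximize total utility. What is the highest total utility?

Maximum total: 346 points

This is the linear assignment problem.
Optimal: Leclerc→Section 11am (92 points), Rossi→Section 1pm (61 points), Costa→Section 10am (34 points), Osei→Section 9am (90 points), Quispe→Section 3pm (69 points) — total 92+61+34+90+69 = 346 points.
Row-greedy (each student in turn takes its best remaining section) gives 327 points, worse by 19.
Every other assignment is strictly worse.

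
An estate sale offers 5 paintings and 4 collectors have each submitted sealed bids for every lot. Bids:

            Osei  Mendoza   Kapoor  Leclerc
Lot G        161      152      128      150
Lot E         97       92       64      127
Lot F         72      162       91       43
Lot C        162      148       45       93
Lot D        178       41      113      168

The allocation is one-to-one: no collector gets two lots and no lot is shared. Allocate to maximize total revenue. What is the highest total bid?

Treat this as an assignment problem: match each collector to one lot.
Optimal: Osei→Lot C ($162), Mendoza→Lot F ($162), Kapoor→Lot G ($128), Leclerc→Lot D ($168) — total 162+162+128+168 = $620.
No other one-to-one assignment exceeds $620.

Maximum total: $620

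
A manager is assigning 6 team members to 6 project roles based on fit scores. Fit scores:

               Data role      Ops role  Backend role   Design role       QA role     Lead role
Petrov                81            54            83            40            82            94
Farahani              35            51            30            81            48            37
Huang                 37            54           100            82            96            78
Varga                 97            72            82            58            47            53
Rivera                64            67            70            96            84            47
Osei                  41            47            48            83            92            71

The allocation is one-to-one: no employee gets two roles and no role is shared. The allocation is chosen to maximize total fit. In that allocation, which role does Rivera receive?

Rivera receives Ops role.

Optimal: Petrov→Lead role (94 pts), Farahani→Design role (81 pts), Huang→Backend role (100 pts), Varga→Data role (97 pts), Rivera→Ops role (67 pts), Osei→QA role (92 pts) — total 94+81+100+97+67+92 = 531 pts.
Max-entry greedy (repeatedly take the single best remaining cell) gives 530 pts, worse by 1.
Next-best assignment: Petrov→Lead role, Farahani→Ops role, Huang→Backend role, Varga→Data role, Rivera→Design role, Osei→QA role = 530 pts.
Every other assignment is strictly worse.
Rivera's own top role is Design role (96 pts), but forcing Rivera→Design role and reassigning the rest optimally gives only 530 pts — worse by 1.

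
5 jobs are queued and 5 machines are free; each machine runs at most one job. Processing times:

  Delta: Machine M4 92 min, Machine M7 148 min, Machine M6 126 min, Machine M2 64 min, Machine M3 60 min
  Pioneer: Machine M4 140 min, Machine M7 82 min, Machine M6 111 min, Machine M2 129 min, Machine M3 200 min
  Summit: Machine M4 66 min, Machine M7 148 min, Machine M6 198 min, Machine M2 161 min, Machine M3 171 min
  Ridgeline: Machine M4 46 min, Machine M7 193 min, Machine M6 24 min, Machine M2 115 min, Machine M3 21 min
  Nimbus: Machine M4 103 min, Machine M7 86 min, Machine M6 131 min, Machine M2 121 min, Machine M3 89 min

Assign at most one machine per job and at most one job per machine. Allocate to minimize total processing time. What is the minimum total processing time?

Minimum total: 325 min

Optimal: Delta→Machine M2 (64 min), Pioneer→Machine M7 (82 min), Summit→Machine M4 (66 min), Ridgeline→Machine M6 (24 min), Nimbus→Machine M3 (89 min) — total 64+82+66+24+89 = 325 min.
Min-entry greedy (repeatedly take the single cheapest remaining cell) gives 364 min, worse by 39.
Next-best assignment: Delta→Machine M2, Pioneer→Machine M6, Summit→Machine M4, Ridgeline→Machine M3, Nimbus→Machine M7 = 348 min.
Checked against all permutations: 325 min is optimal.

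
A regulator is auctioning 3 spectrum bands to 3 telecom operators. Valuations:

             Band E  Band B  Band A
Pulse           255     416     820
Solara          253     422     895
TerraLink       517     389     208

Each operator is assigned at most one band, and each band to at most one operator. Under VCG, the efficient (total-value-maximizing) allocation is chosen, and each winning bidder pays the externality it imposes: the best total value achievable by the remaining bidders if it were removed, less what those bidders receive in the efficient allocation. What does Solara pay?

Efficient allocation: Pulse→Band B ($416M), Solara→Band A ($895M), TerraLink→Band E ($517M); total welfare W = $1828M.
Solara receives Band A at value $895M, so the others get W − 895 = $933M.
Without Solara: best allocation of the remaining 2 bidders over all 3 bands is Pulse→Band A ($820M), TerraLink→Band E ($517M), total $1337M.
VCG payment = (others' best without Solara) − (others' welfare with Solara) = 1337 − 933 = $404M.

Solara pays $404M.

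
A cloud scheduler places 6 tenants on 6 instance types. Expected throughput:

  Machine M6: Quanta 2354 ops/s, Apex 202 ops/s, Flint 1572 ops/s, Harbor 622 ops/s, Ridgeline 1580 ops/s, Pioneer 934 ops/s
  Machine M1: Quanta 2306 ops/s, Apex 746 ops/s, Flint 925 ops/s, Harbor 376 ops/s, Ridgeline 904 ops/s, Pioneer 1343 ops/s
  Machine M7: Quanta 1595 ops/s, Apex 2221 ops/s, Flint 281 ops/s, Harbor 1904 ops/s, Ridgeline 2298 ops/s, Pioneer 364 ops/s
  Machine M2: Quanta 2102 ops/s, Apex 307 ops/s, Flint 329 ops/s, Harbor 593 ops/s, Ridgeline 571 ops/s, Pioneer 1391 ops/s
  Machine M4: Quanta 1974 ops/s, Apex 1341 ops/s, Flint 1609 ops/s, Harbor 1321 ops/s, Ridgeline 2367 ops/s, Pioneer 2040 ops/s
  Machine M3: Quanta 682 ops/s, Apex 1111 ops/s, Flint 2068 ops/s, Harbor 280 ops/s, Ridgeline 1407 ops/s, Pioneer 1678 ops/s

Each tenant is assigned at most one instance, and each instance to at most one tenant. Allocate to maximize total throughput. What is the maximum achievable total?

Optimal: Quanta→Machine M1 (2306 ops/s), Apex→Machine M7 (2221 ops/s), Flint→Machine M3 (2068 ops/s), Harbor→Machine M6 (622 ops/s), Ridgeline→Machine M4 (2367 ops/s), Pioneer→Machine M2 (1391 ops/s) — total 2306+2221+2068+622+2367+1391 = 10975 ops/s.
Next-best assignment: Quanta→Machine M6, Apex→Machine M7, Flint→Machine M3, Harbor→Machine M2, Ridgeline→Machine M4, Pioneer→Machine M1 = 10946 ops/s.
Swapping Flint↔Ridgeline (Flint→Machine M4 1609 ops/s, Ridgeline→Machine M3 1407 ops/s) loses 1419.

Maximum total: 10975 ops/s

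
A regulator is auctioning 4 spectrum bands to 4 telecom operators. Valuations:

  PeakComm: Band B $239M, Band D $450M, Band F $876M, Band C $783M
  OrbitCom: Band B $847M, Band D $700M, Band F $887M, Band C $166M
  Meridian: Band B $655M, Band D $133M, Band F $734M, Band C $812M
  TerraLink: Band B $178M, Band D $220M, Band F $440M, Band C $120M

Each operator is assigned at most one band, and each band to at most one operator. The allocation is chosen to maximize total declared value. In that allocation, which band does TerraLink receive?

TerraLink receives Band D.

Optimal: PeakComm→Band F ($876M), OrbitCom→Band B ($847M), Meridian→Band C ($812M), TerraLink→Band D ($220M) — total 876+847+812+220 = $2755M.
Column-greedy (each band in turn goes to its best remaining operator) gives $2151M, worse by 604.
TerraLink's own top band is Band F ($440M), but forcing TerraLink→Band F and reassigning the rest optimally gives only $2578M — worse by 177.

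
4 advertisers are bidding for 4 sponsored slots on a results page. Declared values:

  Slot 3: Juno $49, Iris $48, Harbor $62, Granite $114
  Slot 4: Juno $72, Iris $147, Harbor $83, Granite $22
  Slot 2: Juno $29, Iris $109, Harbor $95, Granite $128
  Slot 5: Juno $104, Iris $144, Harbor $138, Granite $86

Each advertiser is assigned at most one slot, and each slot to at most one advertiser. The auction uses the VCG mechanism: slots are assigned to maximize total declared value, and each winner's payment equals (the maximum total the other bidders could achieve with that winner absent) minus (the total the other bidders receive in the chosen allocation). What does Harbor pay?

Efficient allocation: Juno→Slot 3 ($49), Iris→Slot 4 ($147), Harbor→Slot 5 ($138), Granite→Slot 2 ($128); total welfare W = $462.
Harbor receives Slot 5 at value $138, so the others get W − 138 = $324.
Without Harbor: best allocation of the remaining 3 bidders over all 4 slots is Juno→Slot 5 ($104), Iris→Slot 4 ($147), Granite→Slot 2 ($128), total $379.
VCG payment = (others' best without Harbor) − (others' welfare with Harbor) = 379 − 324 = $55.

Harbor pays $55.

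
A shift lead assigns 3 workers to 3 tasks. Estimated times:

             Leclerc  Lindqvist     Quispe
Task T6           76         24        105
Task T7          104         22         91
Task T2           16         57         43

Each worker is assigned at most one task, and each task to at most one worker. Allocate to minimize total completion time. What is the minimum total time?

Optimal: Leclerc→Task T2 (16 min), Lindqvist→Task T6 (24 min), Quispe→Task T7 (91 min) — total 16+24+91 = 131 min.
Row-greedy (each worker in turn takes its cheapest remaining task) gives 143 min, worse by 12.
Next-best assignment: Leclerc→Task T6, Lindqvist→Task T7, Quispe→Task T2 = 141 min.
Every other assignment is strictly worse.

Min total: 131 min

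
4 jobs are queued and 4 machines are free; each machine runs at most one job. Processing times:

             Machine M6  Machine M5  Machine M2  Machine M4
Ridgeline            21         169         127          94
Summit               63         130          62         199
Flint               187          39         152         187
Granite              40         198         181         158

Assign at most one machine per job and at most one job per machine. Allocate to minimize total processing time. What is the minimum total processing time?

Optimal: Ridgeline→Machine M4 (94 min), Summit→Machine M2 (62 min), Flint→Machine M5 (39 min), Granite→Machine M6 (40 min) — total 94+62+39+40 = 235 min.
Min-entry greedy (repeatedly take the single cheapest remaining cell) gives 280 min, worse by 45.
Next-best assignment: Ridgeline→Machine M6, Summit→Machine M2, Flint→Machine M5, Granite→Machine M4 = 280 min.
No other one-to-one assignment undercuts 235 min.

Min total: 235 min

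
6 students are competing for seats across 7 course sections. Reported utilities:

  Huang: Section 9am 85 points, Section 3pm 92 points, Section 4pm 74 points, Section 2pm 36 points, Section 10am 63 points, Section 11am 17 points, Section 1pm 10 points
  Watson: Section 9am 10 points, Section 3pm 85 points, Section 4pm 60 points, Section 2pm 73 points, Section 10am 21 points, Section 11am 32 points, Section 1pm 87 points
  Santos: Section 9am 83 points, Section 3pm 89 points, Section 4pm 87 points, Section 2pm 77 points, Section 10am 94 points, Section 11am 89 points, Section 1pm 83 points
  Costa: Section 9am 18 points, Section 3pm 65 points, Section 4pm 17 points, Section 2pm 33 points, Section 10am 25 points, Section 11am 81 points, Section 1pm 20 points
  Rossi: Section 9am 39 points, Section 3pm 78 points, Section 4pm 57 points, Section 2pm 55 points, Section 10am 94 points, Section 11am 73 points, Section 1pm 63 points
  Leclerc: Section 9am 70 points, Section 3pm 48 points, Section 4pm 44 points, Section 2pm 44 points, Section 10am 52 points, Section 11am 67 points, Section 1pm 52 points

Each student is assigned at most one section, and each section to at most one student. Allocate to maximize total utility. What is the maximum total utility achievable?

Max total: 511 points

Optimal: Huang→Section 3pm (92 points), Watson→Section 1pm (87 points), Santos→Section 4pm (87 points), Costa→Section 11am (81 points), Rossi→Section 10am (94 points), Leclerc→Section 9am (70 points) — total 92+87+87+81+94+70 = 511 points.
Max-entry greedy (repeatedly take the single best remaining cell) gives 481 points, worse by 30.
Next-best assignment: Huang→Section 3pm, Watson→Section 1pm, Santos→Section 2pm, Costa→Section 11am, Rossi→Section 10am, Leclerc→Section 9am = 501 points.
Checked against all permutations: 511 points is optimal.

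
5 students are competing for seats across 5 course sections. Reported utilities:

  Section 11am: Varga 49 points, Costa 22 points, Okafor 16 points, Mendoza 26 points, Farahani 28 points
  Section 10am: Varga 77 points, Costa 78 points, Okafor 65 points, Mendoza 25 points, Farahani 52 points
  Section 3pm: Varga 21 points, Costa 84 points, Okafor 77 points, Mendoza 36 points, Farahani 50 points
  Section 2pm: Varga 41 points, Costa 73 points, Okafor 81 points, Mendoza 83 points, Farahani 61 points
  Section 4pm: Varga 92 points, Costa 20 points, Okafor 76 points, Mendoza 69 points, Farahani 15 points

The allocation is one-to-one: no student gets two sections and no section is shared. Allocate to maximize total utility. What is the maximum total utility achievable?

Optimal: Varga→Section 4pm (92 points), Costa→Section 10am (78 points), Okafor→Section 3pm (77 points), Mendoza→Section 2pm (83 points), Farahani→Section 11am (28 points) — total 92+78+77+83+28 = 358 points.
Swapping Farahani↔Varga (Farahani→Section 4pm 15 points, Varga→Section 11am 49 points) loses 56.
Every other assignment is strictly worse.

Maximum total: 358 points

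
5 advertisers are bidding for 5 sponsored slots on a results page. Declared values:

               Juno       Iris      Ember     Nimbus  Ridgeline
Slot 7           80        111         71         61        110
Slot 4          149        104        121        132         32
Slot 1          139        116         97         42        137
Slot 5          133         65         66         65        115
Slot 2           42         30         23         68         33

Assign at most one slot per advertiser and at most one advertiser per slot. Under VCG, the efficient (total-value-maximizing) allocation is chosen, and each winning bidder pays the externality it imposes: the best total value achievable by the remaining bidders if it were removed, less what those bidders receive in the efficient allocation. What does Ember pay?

Efficient allocation: Juno→Slot 5 ($133), Iris→Slot 7 ($111), Ember→Slot 4 ($121), Nimbus→Slot 2 ($68), Ridgeline→Slot 1 ($137); total welfare W = $570.
Ember receives Slot 4 at value $121, so the others get W − 121 = $449.
Without Ember: best allocation of the remaining 4 bidders over all 5 slots is Juno→Slot 5 ($133), Iris→Slot 7 ($111), Nimbus→Slot 4 ($132), Ridgeline→Slot 1 ($137), total $513.
VCG payment = (others' best without Ember) − (others' welfare with Ember) = 513 − 449 = $64.

Ember pays $64.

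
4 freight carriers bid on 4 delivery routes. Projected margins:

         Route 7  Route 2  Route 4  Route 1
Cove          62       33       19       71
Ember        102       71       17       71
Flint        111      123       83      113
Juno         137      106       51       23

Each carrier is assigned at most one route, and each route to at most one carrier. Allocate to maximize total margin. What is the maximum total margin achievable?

This is a one-to-one assignment (maximum-weight bipartite matching).
Optimal: Cove→Route 1 ($71k), Ember→Route 7 ($102k), Flint→Route 4 ($83k), Juno→Route 2 ($106k) — total 71+102+83+106 = $362k.
Max-entry greedy (repeatedly take the single best remaining cell) gives $348k, worse by 14.
No other one-to-one assignment exceeds $362k.

Maximum total: $362k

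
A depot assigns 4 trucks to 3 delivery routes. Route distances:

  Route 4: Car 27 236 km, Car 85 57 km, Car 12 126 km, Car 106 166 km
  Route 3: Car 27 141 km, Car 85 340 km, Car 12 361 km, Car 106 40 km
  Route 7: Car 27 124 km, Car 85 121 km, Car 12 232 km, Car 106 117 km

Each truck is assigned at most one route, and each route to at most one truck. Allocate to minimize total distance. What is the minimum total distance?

Minimum total: 221 km

Optimal: Car 85→Route 4 (57 km), Car 106→Route 3 (40 km), Car 27→Route 7 (124 km) — total 57+40+124 = 221 km.
Row-greedy (each truck in turn takes its cheapest remaining route) gives 542 km, worse by 321.
Next-best assignment: Car 12→Route 4, Car 106→Route 3, Car 85→Route 7 = 287 km.
Every other assignment is strictly worse.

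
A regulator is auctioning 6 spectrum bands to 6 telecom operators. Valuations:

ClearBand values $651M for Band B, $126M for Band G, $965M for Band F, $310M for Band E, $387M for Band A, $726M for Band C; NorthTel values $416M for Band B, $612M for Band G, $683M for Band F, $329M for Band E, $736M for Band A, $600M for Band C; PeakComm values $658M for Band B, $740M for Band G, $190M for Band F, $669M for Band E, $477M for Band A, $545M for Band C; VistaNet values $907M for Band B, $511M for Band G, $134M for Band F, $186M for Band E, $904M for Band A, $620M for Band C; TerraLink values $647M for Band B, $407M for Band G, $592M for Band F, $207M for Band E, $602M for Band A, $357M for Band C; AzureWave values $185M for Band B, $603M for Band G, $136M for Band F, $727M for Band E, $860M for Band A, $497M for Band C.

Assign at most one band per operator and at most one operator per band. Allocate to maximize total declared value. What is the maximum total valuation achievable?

Maximum total: $4583M

Optimal: ClearBand→Band F ($965M), NorthTel→Band C ($600M), PeakComm→Band G ($740M), VistaNet→Band A ($904M), TerraLink→Band B ($647M), AzureWave→Band E ($727M) — total 965+600+740+904+647+727 = $4583M.
Column-greedy (each band in turn goes to its best remaining operator) gives $4432M, worse by 151.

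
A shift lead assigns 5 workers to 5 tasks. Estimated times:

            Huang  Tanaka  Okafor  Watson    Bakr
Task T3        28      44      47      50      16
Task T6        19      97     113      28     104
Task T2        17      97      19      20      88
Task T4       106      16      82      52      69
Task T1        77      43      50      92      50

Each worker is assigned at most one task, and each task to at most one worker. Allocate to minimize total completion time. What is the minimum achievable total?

Minimum total: 121 min

This is a one-to-one assignment (minimum-cost bipartite matching).
Optimal: Huang→Task T6 (19 min), Tanaka→Task T4 (16 min), Okafor→Task T1 (50 min), Watson→Task T2 (20 min), Bakr→Task T3 (16 min) — total 19+16+50+20+16 = 121 min.
Column-greedy (each task in turn goes to its cheapest remaining worker) gives 162 min, worse by 41.
Checked against all permutations: 121 min is optimal.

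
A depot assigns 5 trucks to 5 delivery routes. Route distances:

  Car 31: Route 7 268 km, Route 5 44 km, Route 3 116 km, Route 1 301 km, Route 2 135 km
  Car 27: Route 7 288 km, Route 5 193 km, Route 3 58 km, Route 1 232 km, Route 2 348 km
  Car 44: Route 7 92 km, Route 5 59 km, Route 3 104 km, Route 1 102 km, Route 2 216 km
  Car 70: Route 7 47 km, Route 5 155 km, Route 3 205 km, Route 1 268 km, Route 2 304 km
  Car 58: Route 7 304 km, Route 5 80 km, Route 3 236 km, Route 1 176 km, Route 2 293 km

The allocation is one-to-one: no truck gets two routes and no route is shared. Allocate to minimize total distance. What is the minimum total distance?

Minimum total: 422 km

Optimal: Car 31→Route 2 (135 km), Car 27→Route 3 (58 km), Car 44→Route 1 (102 km), Car 70→Route 7 (47 km), Car 58→Route 5 (80 km) — total 135+58+102+47+80 = 422 km.
Min-entry greedy (repeatedly take the single cheapest remaining cell) gives 544 km, worse by 122.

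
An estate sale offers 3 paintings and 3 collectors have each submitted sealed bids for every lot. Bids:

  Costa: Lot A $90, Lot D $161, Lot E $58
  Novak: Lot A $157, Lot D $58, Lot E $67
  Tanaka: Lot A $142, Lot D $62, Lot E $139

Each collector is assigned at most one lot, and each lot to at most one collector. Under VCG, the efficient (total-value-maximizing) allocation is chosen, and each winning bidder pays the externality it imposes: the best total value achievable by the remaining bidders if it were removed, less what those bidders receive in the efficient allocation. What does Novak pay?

Novak pays $3.

Efficient allocation: Costa→Lot D ($161), Novak→Lot A ($157), Tanaka→Lot E ($139); total welfare W = $457.
Novak receives Lot A at value $157, so the others get W − 157 = $300.
Without Novak: best allocation of the remaining 2 bidders over all 3 lots is Costa→Lot D ($161), Tanaka→Lot A ($142), total $303.
VCG payment = (others' best without Novak) − (others' welfare with Novak) = 303 − 300 = $3.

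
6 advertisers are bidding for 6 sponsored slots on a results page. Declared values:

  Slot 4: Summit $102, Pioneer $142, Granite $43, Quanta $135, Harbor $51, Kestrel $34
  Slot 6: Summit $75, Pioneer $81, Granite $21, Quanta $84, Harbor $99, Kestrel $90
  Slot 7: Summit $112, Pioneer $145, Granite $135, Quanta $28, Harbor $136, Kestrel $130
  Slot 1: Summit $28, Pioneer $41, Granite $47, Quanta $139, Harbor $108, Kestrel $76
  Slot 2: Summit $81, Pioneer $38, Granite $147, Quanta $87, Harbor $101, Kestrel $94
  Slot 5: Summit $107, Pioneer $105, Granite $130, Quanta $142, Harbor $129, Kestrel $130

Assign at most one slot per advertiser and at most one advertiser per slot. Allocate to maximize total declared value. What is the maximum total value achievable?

Max total: $769

Optimal: Summit→Slot 6 ($75), Pioneer→Slot 4 ($142), Granite→Slot 2 ($147), Quanta→Slot 1 ($139), Harbor→Slot 7 ($136), Kestrel→Slot 5 ($130) — total 75+142+147+139+136+130 = $769.
Max-entry greedy (repeatedly take the single best remaining cell) gives $734, worse by 35.
Swapping Pioneer↔Kestrel (Pioneer→Slot 5 $105, Kestrel→Slot 4 $34) loses 133.
Checked against all permutations: $769 is optimal.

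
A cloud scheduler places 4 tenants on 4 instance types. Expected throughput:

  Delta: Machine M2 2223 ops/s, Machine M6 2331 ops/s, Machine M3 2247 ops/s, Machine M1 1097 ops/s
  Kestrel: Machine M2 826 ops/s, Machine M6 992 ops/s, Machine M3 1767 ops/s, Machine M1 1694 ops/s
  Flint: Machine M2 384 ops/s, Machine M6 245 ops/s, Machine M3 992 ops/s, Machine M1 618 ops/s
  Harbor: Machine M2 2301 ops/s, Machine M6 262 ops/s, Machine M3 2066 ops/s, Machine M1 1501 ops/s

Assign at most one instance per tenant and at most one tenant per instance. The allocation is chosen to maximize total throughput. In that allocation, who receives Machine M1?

Kestrel receives Machine M1.

Optimal: Delta→Machine M6 (2331 ops/s), Kestrel→Machine M1 (1694 ops/s), Flint→Machine M3 (992 ops/s), Harbor→Machine M2 (2301 ops/s) — total 2331+1694+992+2301 = 7318 ops/s.
Swapping Flint↔Harbor (Flint→Machine M2 384 ops/s, Harbor→Machine M3 2066 ops/s) loses 843.
Kestrel's own top instance is Machine M3 (1767 ops/s), but forcing Kestrel→Machine M3 and reassigning the rest optimally gives only 7017 ops/s — worse by 301.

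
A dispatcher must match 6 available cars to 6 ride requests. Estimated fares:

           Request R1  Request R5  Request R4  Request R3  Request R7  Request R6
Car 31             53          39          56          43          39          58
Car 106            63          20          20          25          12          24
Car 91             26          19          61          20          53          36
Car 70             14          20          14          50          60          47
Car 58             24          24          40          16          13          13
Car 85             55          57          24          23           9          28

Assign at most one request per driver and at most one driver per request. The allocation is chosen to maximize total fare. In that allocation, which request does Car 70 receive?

Car 70 receives Request R3.

Optimal: Car 31→Request R6 ($58), Car 106→Request R1 ($63), Car 91→Request R7 ($53), Car 70→Request R3 ($50), Car 58→Request R4 ($40), Car 85→Request R5 ($57) — total 58+63+53+50+40+57 = $321.
Row-greedy (each driver in turn takes its best remaining request) gives $289, worse by 32.
Car 70's own top request is Request R7 ($60), but forcing Car 70→Request R7 and reassigning the rest optimally gives only $315 — worse by 6.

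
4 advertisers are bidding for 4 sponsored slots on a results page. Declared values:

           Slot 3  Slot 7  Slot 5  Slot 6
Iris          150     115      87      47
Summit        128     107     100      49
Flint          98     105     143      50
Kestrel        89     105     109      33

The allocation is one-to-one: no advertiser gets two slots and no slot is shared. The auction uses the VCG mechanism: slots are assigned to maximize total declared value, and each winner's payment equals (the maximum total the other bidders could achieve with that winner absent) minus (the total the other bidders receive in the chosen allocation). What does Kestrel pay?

Efficient allocation: Iris→Slot 3 ($150), Summit→Slot 6 ($49), Flint→Slot 5 ($143), Kestrel→Slot 7 ($105); total welfare W = $447.
Kestrel receives Slot 7 at value $105, so the others get W − 105 = $342.
Without Kestrel: best allocation of the remaining 3 bidders over all 4 slots is Iris→Slot 3 ($150), Summit→Slot 7 ($107), Flint→Slot 5 ($143), total $400.
VCG payment = (others' best without Kestrel) − (others' welfare with Kestrel) = 400 − 342 = $58.

Kestrel pays $58.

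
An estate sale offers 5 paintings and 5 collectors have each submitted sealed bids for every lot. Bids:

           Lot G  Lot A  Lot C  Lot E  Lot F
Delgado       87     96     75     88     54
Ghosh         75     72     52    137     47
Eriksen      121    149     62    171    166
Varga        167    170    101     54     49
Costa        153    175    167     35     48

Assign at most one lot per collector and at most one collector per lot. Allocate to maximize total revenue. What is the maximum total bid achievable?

This is the linear assignment problem.
Optimal: Delgado→Lot A ($96), Ghosh→Lot E ($137), Eriksen→Lot F ($166), Varga→Lot G ($167), Costa→Lot C ($167) — total 96+137+166+167+167 = $733.
Max-entry greedy (repeatedly take the single best remaining cell) gives $635, worse by 98.
Next-best assignment: Delgado→Lot G, Ghosh→Lot E, Eriksen→Lot F, Varga→Lot A, Costa→Lot C = $727.

Max total: $733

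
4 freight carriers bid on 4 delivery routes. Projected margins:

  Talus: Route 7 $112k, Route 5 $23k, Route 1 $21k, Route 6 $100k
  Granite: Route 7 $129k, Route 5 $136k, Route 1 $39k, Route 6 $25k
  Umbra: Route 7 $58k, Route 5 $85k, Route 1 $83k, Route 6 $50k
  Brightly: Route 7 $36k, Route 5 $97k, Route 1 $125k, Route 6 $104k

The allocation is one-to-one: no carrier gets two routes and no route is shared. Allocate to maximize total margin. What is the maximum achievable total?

This is a one-to-one assignment (maximum-weight bipartite matching).
Optimal: Talus→Route 6 ($100k), Granite→Route 7 ($129k), Umbra→Route 5 ($85k), Brightly→Route 1 ($125k) — total 100+129+85+125 = $439k.
Row-greedy (each carrier in turn takes its best remaining route) gives $435k, worse by 4.
Next-best assignment: Talus→Route 7, Granite→Route 5, Umbra→Route 1, Brightly→Route 6 = $435k.

Maximum total: $439k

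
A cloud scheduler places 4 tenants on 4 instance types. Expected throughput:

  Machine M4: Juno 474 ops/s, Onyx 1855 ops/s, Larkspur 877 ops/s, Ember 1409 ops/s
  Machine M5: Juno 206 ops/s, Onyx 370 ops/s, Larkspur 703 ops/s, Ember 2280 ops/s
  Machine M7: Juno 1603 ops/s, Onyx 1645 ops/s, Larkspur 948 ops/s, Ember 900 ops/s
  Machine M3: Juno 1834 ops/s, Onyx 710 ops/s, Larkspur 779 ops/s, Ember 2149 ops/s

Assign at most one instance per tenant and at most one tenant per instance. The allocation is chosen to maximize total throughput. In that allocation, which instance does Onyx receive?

Onyx receives Machine M4.

This is a one-to-one assignment (maximum-weight bipartite matching).
Optimal: Juno→Machine M3 (1834 ops/s), Onyx→Machine M4 (1855 ops/s), Larkspur→Machine M7 (948 ops/s), Ember→Machine M5 (2280 ops/s) — total 1834+1855+948+2280 = 6917 ops/s.
Column-greedy (each instance in turn goes to its best remaining tenant) gives 6517 ops/s, worse by 400.
Next-best assignment: Juno→Machine M3, Onyx→Machine M7, Larkspur→Machine M4, Ember→Machine M5 = 6636 ops/s.
Swapping Larkspur↔Ember (Larkspur→Machine M5 703 ops/s, Ember→Machine M7 900 ops/s) loses 1625.
Every other assignment is strictly worse.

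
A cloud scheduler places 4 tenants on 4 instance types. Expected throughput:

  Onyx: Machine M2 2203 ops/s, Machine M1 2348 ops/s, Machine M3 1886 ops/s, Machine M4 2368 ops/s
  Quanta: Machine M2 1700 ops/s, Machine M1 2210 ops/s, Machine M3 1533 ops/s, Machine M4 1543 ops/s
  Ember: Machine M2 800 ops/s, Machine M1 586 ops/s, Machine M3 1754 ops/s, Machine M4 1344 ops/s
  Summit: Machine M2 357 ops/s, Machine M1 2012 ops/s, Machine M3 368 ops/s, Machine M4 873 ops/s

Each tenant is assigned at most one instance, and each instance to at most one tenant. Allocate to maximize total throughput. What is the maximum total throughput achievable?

Max total: 7834 ops/s

Optimal: Onyx→Machine M4 (2368 ops/s), Quanta→Machine M2 (1700 ops/s), Ember→Machine M3 (1754 ops/s), Summit→Machine M1 (2012 ops/s) — total 2368+1700+1754+2012 = 7834 ops/s.
Row-greedy (each tenant in turn takes its best remaining instance) gives 6689 ops/s, worse by 1145.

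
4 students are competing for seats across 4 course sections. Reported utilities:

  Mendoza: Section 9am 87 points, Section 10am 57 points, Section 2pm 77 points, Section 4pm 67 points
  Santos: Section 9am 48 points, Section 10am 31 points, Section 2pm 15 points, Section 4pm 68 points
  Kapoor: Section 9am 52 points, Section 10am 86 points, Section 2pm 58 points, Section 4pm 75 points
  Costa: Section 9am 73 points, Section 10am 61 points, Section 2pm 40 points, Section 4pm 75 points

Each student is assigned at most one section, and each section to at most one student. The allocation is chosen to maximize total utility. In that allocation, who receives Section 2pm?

Optimal: Mendoza→Section 2pm (77 points), Santos→Section 4pm (68 points), Kapoor→Section 10am (86 points), Costa→Section 9am (73 points) — total 77+68+86+73 = 304 points.
Row-greedy (each student in turn takes its best remaining section) gives 281 points, worse by 23.
Checked against all permutations: 304 points is optimal.
Mendoza's own top section is Section 9am (87 points), but forcing Mendoza→Section 9am and reassigning the rest optimally gives only 281 points — worse by 23.

Mendoza receives Section 2pm.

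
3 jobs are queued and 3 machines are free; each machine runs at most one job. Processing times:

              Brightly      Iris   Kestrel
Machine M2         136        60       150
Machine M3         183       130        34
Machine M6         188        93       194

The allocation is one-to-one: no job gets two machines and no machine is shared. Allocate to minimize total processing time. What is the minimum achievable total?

Min total: 263 min

Optimal: Brightly→Machine M2 (136 min), Iris→Machine M6 (93 min), Kestrel→Machine M3 (34 min) — total 136+93+34 = 263 min.
Column-greedy (each machine in turn goes to its cheapest remaining job) gives 282 min, worse by 19.
No other one-to-one assignment undercuts 263 min.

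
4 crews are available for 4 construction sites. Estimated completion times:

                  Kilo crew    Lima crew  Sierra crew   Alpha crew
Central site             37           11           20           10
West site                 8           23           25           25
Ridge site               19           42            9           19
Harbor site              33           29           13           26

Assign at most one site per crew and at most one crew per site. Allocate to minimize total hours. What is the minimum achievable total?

Optimal: Kilo crew→West site (8 hours), Lima crew→Central site (11 hours), Sierra crew→Harbor site (13 hours), Alpha crew→Ridge site (19 hours) — total 8+11+13+19 = 51 hours.
Min-entry greedy (repeatedly take the single cheapest remaining cell) gives 56 hours, worse by 5.

Minimum total: 51 hours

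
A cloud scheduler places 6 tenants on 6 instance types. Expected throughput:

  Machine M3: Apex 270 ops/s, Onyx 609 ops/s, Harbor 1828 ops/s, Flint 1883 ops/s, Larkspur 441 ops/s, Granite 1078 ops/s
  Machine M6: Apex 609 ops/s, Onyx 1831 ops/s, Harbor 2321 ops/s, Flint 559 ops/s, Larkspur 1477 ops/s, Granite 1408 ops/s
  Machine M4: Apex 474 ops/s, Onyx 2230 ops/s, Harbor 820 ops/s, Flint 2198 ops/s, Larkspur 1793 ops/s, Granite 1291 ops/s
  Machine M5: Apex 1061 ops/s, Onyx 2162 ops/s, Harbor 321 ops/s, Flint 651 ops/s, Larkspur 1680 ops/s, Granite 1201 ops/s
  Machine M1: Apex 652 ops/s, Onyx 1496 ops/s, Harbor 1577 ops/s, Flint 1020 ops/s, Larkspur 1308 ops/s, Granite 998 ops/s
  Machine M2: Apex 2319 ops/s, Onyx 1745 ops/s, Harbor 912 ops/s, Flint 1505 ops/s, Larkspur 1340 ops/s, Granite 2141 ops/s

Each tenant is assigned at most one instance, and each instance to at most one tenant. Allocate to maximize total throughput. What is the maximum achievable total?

This is a one-to-one assignment (maximum-weight bipartite matching).
Optimal: Apex→Machine M2 (2319 ops/s), Onyx→Machine M5 (2162 ops/s), Harbor→Machine M6 (2321 ops/s), Flint→Machine M3 (1883 ops/s), Larkspur→Machine M4 (1793 ops/s), Granite→Machine M1 (998 ops/s) — total 2319+2162+2321+1883+1793+998 = 11476 ops/s.
Row-greedy (each tenant in turn takes its best remaining instance) gives 11431 ops/s, worse by 45.
Next-best assignment: Apex→Machine M2, Onyx→Machine M4, Harbor→Machine M6, Flint→Machine M3, Larkspur→Machine M5, Granite→Machine M1 = 11431 ops/s.

Maximum total: 11476 ops/s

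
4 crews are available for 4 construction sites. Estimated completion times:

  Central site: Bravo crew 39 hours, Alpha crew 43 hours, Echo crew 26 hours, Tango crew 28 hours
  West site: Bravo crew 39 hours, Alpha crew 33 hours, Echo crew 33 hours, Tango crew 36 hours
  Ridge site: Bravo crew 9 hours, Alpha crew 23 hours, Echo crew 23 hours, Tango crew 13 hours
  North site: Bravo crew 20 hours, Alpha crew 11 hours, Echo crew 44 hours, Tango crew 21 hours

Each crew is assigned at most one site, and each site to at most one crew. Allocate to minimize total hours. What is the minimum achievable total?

This is the linear assignment problem.
Optimal: Bravo crew→Ridge site (9 hours), Alpha crew→North site (11 hours), Echo crew→West site (33 hours), Tango crew→Central site (28 hours) — total 9+11+33+28 = 81 hours.
Row-greedy (each crew in turn takes its cheapest remaining site) gives 82 hours, worse by 1.
Next-best assignment: Bravo crew→Ridge site, Alpha crew→North site, Echo crew→Central site, Tango crew→West site = 82 hours.

Min total: 81 hours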